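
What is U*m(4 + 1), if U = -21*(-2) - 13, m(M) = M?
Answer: 145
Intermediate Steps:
U = 29 (U = 42 - 13 = 29)
U*m(4 + 1) = 29*(4 + 1) = 29*5 = 145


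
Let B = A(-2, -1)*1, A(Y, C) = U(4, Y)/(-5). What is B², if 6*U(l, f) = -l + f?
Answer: 1/25 ≈ 0.040000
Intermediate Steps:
U(l, f) = -l/6 + f/6 (U(l, f) = (-l + f)/6 = (f - l)/6 = -l/6 + f/6)
A(Y, C) = 2/15 - Y/30 (A(Y, C) = (-⅙*4 + Y/6)/(-5) = (-⅔ + Y/6)*(-⅕) = 2/15 - Y/30)
B = ⅕ (B = (2/15 - 1/30*(-2))*1 = (2/15 + 1/15)*1 = (⅕)*1 = ⅕ ≈ 0.20000)
B² = (⅕)² = 1/25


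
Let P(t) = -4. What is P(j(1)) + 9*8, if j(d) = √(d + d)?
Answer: 68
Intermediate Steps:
j(d) = √2*√d (j(d) = √(2*d) = √2*√d)
P(j(1)) + 9*8 = -4 + 9*8 = -4 + 72 = 68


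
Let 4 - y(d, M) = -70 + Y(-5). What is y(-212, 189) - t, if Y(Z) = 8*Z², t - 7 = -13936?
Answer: 13803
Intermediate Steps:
t = -13929 (t = 7 - 13936 = -13929)
y(d, M) = -126 (y(d, M) = 4 - (-70 + 8*(-5)²) = 4 - (-70 + 8*25) = 4 - (-70 + 200) = 4 - 1*130 = 4 - 130 = -126)
y(-212, 189) - t = -126 - 1*(-13929) = -126 + 13929 = 13803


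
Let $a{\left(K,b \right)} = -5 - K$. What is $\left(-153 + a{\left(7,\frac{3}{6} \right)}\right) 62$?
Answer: $-10230$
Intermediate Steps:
$\left(-153 + a{\left(7,\frac{3}{6} \right)}\right) 62 = \left(-153 - 12\right) 62 = \left(-165\right) 62 = -10230$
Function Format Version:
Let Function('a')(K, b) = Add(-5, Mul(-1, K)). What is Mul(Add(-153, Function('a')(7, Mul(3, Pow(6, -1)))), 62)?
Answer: -10230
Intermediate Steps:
Mul(Add(-153, Function('a')(7, Mul(3, Pow(6, -1)))), 62) = Mul(Add(-153, Add(-5, Mul(-1, 7))), 62) = Mul(Add(-153, Add(-5, -7)), 62) = Mul(Add(-153, -12), 62) = Mul(-165, 62) = -10230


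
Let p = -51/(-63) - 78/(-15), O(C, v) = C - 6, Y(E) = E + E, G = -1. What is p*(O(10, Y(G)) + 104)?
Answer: 22716/35 ≈ 649.03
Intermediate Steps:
Y(E) = 2*E
O(C, v) = -6 + C
p = 631/105 (p = -51*(-1/63) - 78*(-1/15) = 17/21 + 26/5 = 631/105 ≈ 6.0095)
p*(O(10, Y(G)) + 104) = 631*((-6 + 10) + 104)/105 = 631*(4 + 104)/105 = (631/105)*108 = 22716/35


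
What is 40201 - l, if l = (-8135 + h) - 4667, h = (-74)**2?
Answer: 47527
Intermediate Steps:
h = 5476
l = -7326 (l = (-8135 + 5476) - 4667 = -2659 - 4667 = -7326)
40201 - l = 40201 - 1*(-7326) = 40201 + 7326 = 47527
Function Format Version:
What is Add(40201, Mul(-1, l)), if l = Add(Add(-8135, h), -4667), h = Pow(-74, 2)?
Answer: 47527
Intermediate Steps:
h = 5476
l = -7326 (l = Add(Add(-8135, 5476), -4667) = Add(-2659, -4667) = -7326)
Add(40201, Mul(-1, l)) = Add(40201, Mul(-1, -7326)) = Add(40201, 7326) = 47527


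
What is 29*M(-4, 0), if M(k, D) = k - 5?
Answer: -261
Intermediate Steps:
M(k, D) = -5 + k
29*M(-4, 0) = 29*(-5 - 4) = 29*(-9) = -261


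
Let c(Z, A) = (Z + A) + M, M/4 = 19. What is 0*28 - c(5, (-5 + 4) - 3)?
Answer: -77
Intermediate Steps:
M = 76 (M = 4*19 = 76)
c(Z, A) = 76 + A + Z (c(Z, A) = (Z + A) + 76 = (A + Z) + 76 = 76 + A + Z)
0*28 - c(5, (-5 + 4) - 3) = 0*28 - (76 + ((-5 + 4) - 3) + 5) = 0 - (76 + (-1 - 3) + 5) = 0 - (76 - 4 + 5) = 0 - 1*77 = 0 - 77 = -77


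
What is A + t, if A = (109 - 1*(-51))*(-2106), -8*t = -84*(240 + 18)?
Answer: -334251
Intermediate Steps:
t = 2709 (t = -(-21)*(240 + 18)/2 = -(-21)*258/2 = -⅛*(-21672) = 2709)
A = -336960 (A = (109 + 51)*(-2106) = 160*(-2106) = -336960)
A + t = -336960 + 2709 = -334251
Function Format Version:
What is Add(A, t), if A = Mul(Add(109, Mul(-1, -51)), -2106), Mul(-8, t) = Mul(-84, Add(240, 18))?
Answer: -334251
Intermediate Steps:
t = 2709 (t = Mul(Rational(-1, 8), Mul(-84, Add(240, 18))) = Mul(Rational(-1, 8), Mul(-84, 258)) = Mul(Rational(-1, 8), -21672) = 2709)
A = -336960 (A = Mul(Add(109, 51), -2106) = Mul(160, -2106) = -336960)
Add(A, t) = Add(-336960, 2709) = -334251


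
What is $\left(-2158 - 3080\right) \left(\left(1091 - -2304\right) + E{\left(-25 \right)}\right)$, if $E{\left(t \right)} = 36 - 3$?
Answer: $-17955864$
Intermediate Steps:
$E{\left(t \right)} = 33$ ($E{\left(t \right)} = 36 - 3 = 33$)
$\left(-2158 - 3080\right) \left(\left(1091 - -2304\right) + E{\left(-25 \right)}\right) = \left(-2158 - 3080\right) \left(\left(1091 - -2304\right) + 33\right) = - 5238 \left(\left(1091 + 2304\right) + 33\right) = - 5238 \left(3395 + 33\right) = \left(-5238\right) 3428 = -17955864$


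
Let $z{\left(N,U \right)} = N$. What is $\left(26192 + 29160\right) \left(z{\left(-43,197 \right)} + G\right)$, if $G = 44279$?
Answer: $2448551072$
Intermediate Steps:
$\left(26192 + 29160\right) \left(z{\left(-43,197 \right)} + G\right) = \left(26192 + 29160\right) \left(-43 + 44279\right) = 55352 \cdot 44236 = 2448551072$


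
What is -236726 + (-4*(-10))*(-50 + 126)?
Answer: -233686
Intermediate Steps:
-236726 + (-4*(-10))*(-50 + 126) = -236726 + 40*76 = -236726 + 3040 = -233686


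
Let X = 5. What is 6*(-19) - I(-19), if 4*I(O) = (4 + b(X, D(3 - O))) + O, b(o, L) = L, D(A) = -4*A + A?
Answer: -375/4 ≈ -93.750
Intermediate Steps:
D(A) = -3*A
I(O) = -5/4 + O (I(O) = ((4 - 3*(3 - O)) + O)/4 = ((4 + (-9 + 3*O)) + O)/4 = ((-5 + 3*O) + O)/4 = (-5 + 4*O)/4 = -5/4 + O)
6*(-19) - I(-19) = 6*(-19) - (-5/4 - 19) = -114 - 1*(-81/4) = -114 + 81/4 = -375/4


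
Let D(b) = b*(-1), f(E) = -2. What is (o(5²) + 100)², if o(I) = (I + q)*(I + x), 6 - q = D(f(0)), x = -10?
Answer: 286225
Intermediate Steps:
D(b) = -b
q = 4 (q = 6 - (-1)*(-2) = 6 - 1*2 = 6 - 2 = 4)
o(I) = (-10 + I)*(4 + I) (o(I) = (I + 4)*(I - 10) = (4 + I)*(-10 + I) = (-10 + I)*(4 + I))
(o(5²) + 100)² = ((-40 + (5²)² - 6*5²) + 100)² = ((-40 + 25² - 6*25) + 100)² = ((-40 + 625 - 150) + 100)² = (435 + 100)² = 535² = 286225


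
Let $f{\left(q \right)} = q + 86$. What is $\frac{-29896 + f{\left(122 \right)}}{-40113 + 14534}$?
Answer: $\frac{29688}{25579} \approx 1.1606$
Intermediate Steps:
$f{\left(q \right)} = 86 + q$
$\frac{-29896 + f{\left(122 \right)}}{-40113 + 14534} = \frac{-29896 + \left(86 + 122\right)}{-40113 + 14534} = \frac{-29896 + 208}{-25579} = \left(-29688\right) \left(- \frac{1}{25579}\right) = \frac{29688}{25579}$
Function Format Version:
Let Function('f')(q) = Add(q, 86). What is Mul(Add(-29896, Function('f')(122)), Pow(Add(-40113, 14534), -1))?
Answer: Rational(29688, 25579) ≈ 1.1606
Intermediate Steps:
Function('f')(q) = Add(86, q)
Mul(Add(-29896, Function('f')(122)), Pow(Add(-40113, 14534), -1)) = Mul(Add(-29896, Add(86, 122)), Pow(Add(-40113, 14534), -1)) = Mul(Add(-29896, 208), Pow(-25579, -1)) = Mul(-29688, Rational(-1, 25579)) = Rational(29688, 25579)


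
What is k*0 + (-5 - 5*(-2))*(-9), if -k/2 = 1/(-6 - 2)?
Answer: -45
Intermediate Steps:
k = ¼ (k = -2/(-6 - 2) = -2/(-8) = -2*(-⅛) = ¼ ≈ 0.25000)
k*0 + (-5 - 5*(-2))*(-9) = (¼)*0 + (-5 - 5*(-2))*(-9) = 0 + (-5 + 10)*(-9) = 0 + 5*(-9) = 0 - 45 = -45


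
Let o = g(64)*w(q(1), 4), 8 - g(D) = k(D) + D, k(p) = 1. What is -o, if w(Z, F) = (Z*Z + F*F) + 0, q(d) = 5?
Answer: 2337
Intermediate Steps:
w(Z, F) = F² + Z² (w(Z, F) = (Z² + F²) + 0 = (F² + Z²) + 0 = F² + Z²)
g(D) = 7 - D (g(D) = 8 - (1 + D) = 8 + (-1 - D) = 7 - D)
o = -2337 (o = (7 - 1*64)*(4² + 5²) = (7 - 64)*(16 + 25) = -57*41 = -2337)
-o = -1*(-2337) = 2337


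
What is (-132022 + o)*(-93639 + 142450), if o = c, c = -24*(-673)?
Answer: -5655730570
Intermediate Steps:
c = 16152
o = 16152
(-132022 + o)*(-93639 + 142450) = (-132022 + 16152)*(-93639 + 142450) = -115870*48811 = -5655730570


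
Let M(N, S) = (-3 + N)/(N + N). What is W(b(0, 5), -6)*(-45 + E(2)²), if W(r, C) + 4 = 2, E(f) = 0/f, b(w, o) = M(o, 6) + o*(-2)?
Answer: 90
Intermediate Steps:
M(N, S) = (-3 + N)/(2*N) (M(N, S) = (-3 + N)/((2*N)) = (-3 + N)*(1/(2*N)) = (-3 + N)/(2*N))
b(w, o) = -2*o + (-3 + o)/(2*o) (b(w, o) = (-3 + o)/(2*o) + o*(-2) = (-3 + o)/(2*o) - 2*o = -2*o + (-3 + o)/(2*o))
E(f) = 0
W(r, C) = -2 (W(r, C) = -4 + 2 = -2)
W(b(0, 5), -6)*(-45 + E(2)²) = -2*(-45 + 0²) = -2*(-45 + 0) = -2*(-45) = 90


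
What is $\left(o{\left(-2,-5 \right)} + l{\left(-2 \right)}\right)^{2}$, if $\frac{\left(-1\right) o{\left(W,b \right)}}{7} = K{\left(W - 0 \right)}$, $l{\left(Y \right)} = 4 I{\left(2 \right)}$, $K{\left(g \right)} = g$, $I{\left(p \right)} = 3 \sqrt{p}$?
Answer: $484 + 336 \sqrt{2} \approx 959.18$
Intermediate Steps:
$l{\left(Y \right)} = 12 \sqrt{2}$ ($l{\left(Y \right)} = 4 \cdot 3 \sqrt{2} = 12 \sqrt{2}$)
$o{\left(W,b \right)} = - 7 W$ ($o{\left(W,b \right)} = - 7 \left(W - 0\right) = - 7 \left(W + 0\right) = - 7 W$)
$\left(o{\left(-2,-5 \right)} + l{\left(-2 \right)}\right)^{2} = \left(\left(-7\right) \left(-2\right) + 12 \sqrt{2}\right)^{2} = \left(14 + 12 \sqrt{2}\right)^{2}$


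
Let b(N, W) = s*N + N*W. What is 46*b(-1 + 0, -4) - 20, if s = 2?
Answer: 72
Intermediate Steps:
b(N, W) = 2*N + N*W
46*b(-1 + 0, -4) - 20 = 46*((-1 + 0)*(2 - 4)) - 20 = 46*(-1*(-2)) - 20 = 46*2 - 20 = 92 - 20 = 72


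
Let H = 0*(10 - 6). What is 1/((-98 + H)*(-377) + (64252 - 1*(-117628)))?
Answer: 1/218826 ≈ 4.5698e-6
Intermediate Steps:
H = 0 (H = 0*4 = 0)
1/((-98 + H)*(-377) + (64252 - 1*(-117628))) = 1/((-98 + 0)*(-377) + (64252 - 1*(-117628))) = 1/(-98*(-377) + (64252 + 117628)) = 1/(36946 + 181880) = 1/218826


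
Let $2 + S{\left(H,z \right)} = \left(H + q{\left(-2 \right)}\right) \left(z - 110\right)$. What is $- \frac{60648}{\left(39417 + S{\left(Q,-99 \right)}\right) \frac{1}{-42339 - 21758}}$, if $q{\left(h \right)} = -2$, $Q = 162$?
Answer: $\frac{3887354856}{5975} \approx 6.506 \cdot 10^{5}$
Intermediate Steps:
$S{\left(H,z \right)} = -2 + \left(-110 + z\right) \left(-2 + H\right)$ ($S{\left(H,z \right)} = -2 + \left(H - 2\right) \left(z - 110\right) = -2 + \left(-2 + H\right) \left(-110 + z\right) = -2 + \left(-110 + z\right) \left(-2 + H\right)$)
$- \frac{60648}{\left(39417 + S{\left(Q,-99 \right)}\right) \frac{1}{-42339 - 21758}} = - \frac{60648}{\left(39417 + \left(218 - 17820 - -198 + 162 \left(-99\right)\right)\right) \frac{1}{-42339 - 21758}} = - \frac{60648}{\left(39417 + \left(218 - 17820 + 198 - 16038\right)\right) \frac{1}{-42339 - 21758}} = - \frac{60648}{\left(39417 - 33442\right) \frac{1}{-42339 - 21758}} = - \frac{60648}{5975 \frac{1}{-64097}} = - \frac{60648}{5975 \left(- \frac{1}{64097}\right)} = - \frac{60648}{- \frac{5975}{64097}} = \left(-60648\right) \left(- \frac{64097}{5975}\right) = \frac{3887354856}{5975}$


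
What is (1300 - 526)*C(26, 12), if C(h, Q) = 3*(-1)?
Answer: -2322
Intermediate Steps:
C(h, Q) = -3
(1300 - 526)*C(26, 12) = (1300 - 526)*(-3) = 774*(-3) = -2322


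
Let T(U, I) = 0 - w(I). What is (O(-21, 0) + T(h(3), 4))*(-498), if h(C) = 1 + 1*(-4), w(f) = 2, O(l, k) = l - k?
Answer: 11454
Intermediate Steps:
h(C) = -3 (h(C) = 1 - 4 = -3)
T(U, I) = -2 (T(U, I) = 0 - 1*2 = 0 - 2 = -2)
(O(-21, 0) + T(h(3), 4))*(-498) = ((-21 - 1*0) - 2)*(-498) = ((-21 + 0) - 2)*(-498) = (-21 - 2)*(-498) = -23*(-498) = 11454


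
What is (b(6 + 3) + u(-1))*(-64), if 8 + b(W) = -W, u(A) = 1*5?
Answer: 768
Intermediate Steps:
u(A) = 5
b(W) = -8 - W
(b(6 + 3) + u(-1))*(-64) = ((-8 - (6 + 3)) + 5)*(-64) = ((-8 - 1*9) + 5)*(-64) = ((-8 - 9) + 5)*(-64) = (-17 + 5)*(-64) = -12*(-64) = 768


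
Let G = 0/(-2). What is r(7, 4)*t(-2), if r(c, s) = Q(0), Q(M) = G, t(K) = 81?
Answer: 0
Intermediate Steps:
G = 0 (G = 0*(-½) = 0)
Q(M) = 0
r(c, s) = 0
r(7, 4)*t(-2) = 0*81 = 0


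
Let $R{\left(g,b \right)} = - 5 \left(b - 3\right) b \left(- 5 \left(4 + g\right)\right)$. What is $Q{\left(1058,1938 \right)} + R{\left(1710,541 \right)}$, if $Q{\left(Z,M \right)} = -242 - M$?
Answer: $12471833120$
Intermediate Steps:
$R{\left(g,b \right)} = b \left(-20 - 5 g\right) \left(15 - 5 b\right)$ ($R{\left(g,b \right)} = - 5 \left(-3 + b\right) b \left(-20 - 5 g\right) = \left(15 - 5 b\right) b \left(-20 - 5 g\right) = b \left(15 - 5 b\right) \left(-20 - 5 g\right) = b \left(-20 - 5 g\right) \left(15 - 5 b\right)$)
$Q{\left(1058,1938 \right)} + R{\left(1710,541 \right)} = \left(-242 - 1938\right) + 25 \cdot 541 \left(-12 - 5130 + 4 \cdot 541 + 541 \cdot 1710\right) = \left(-242 - 1938\right) + 25 \cdot 541 \left(-12 - 5130 + 2164 + 925110\right) = -2180 + 25 \cdot 541 \cdot 922132 = -2180 + 12471835300 = 12471833120$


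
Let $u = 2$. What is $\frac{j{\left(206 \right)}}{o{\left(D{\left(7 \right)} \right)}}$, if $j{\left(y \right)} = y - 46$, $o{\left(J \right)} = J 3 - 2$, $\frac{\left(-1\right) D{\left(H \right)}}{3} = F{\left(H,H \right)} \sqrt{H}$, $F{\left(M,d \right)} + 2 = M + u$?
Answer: $\frac{320}{27779} - \frac{10080 \sqrt{7}}{27779} \approx -0.94853$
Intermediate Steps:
$F{\left(M,d \right)} = M$ ($F{\left(M,d \right)} = -2 + \left(M + 2\right) = -2 + \left(2 + M\right) = M$)
$D{\left(H \right)} = - 3 H^{\frac{3}{2}}$ ($D{\left(H \right)} = - 3 H \sqrt{H} = - 3 H^{\frac{3}{2}}$)
$o{\left(J \right)} = -2 + 3 J$ ($o{\left(J \right)} = 3 J - 2 = -2 + 3 J$)
$j{\left(y \right)} = -46 + y$
$\frac{j{\left(206 \right)}}{o{\left(D{\left(7 \right)} \right)}} = \frac{-46 + 206}{-2 + 3 \left(- 3 \cdot 7^{\frac{3}{2}}\right)} = \frac{160}{-2 + 3 \left(- 3 \cdot 7 \sqrt{7}\right)} = \frac{160}{-2 + 3 \left(- 21 \sqrt{7}\right)} = \frac{160}{-2 - 63 \sqrt{7}}$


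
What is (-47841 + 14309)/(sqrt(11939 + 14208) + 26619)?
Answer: -446294154/354272507 + 16766*sqrt(26147)/354272507 ≈ -1.2521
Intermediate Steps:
(-47841 + 14309)/(sqrt(11939 + 14208) + 26619) = -33532/(sqrt(26147) + 26619) = -33532/(26619 + sqrt(26147))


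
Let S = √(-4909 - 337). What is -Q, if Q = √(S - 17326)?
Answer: -√(-17326 + I*√5246) ≈ -0.27513 - 131.63*I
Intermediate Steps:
S = I*√5246 (S = √(-5246) = I*√5246 ≈ 72.429*I)
Q = √(-17326 + I*√5246) (Q = √(I*√5246 - 17326) = √(-17326 + I*√5246) ≈ 0.2751 + 131.63*I)
-Q = -√(-17326 + I*√5246)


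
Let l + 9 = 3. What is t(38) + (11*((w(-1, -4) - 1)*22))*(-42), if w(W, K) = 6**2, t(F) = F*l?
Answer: -355968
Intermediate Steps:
l = -6 (l = -9 + 3 = -6)
t(F) = -6*F (t(F) = F*(-6) = -6*F)
w(W, K) = 36
t(38) + (11*((w(-1, -4) - 1)*22))*(-42) = -6*38 + (11*((36 - 1)*22))*(-42) = -228 + (11*(35*22))*(-42) = -228 + (11*770)*(-42) = -228 + 8470*(-42) = -228 - 355740 = -355968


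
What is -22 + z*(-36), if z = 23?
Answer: -850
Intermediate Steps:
-22 + z*(-36) = -22 + 23*(-36) = -22 - 828 = -850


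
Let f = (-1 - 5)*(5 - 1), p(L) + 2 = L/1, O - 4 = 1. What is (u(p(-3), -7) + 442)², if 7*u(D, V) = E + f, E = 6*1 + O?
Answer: 9492561/49 ≈ 1.9373e+5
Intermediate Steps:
O = 5 (O = 4 + 1 = 5)
E = 11 (E = 6*1 + 5 = 6 + 5 = 11)
p(L) = -2 + L (p(L) = -2 + L/1 = -2 + L*1 = -2 + L)
f = -24 (f = -6*4 = -24)
u(D, V) = -13/7 (u(D, V) = (11 - 24)/7 = (⅐)*(-13) = -13/7)
(u(p(-3), -7) + 442)² = (-13/7 + 442)² = (3081/7)² = 9492561/49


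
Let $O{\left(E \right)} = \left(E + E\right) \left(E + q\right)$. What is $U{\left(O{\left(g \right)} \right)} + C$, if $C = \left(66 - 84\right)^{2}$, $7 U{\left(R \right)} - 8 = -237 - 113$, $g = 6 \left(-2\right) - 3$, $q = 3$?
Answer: $\frac{1926}{7} \approx 275.14$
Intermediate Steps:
$g = -15$ ($g = -12 - 3 = -15$)
$O{\left(E \right)} = 2 E \left(3 + E\right)$ ($O{\left(E \right)} = \left(E + E\right) \left(E + 3\right) = 2 E \left(3 + E\right)$)
$U{\left(R \right)} = - \frac{342}{7}$ ($U{\left(R \right)} = \frac{8}{7} + \frac{-237 - 113}{7} = \frac{8}{7} + \frac{1}{7} \left(-350\right) = \frac{8}{7} - 50 = - \frac{342}{7}$)
$C = 324$ ($C = \left(-18\right)^{2} = 324$)
$U{\left(O{\left(g \right)} \right)} + C = - \frac{342}{7} + 324 = \frac{1926}{7}$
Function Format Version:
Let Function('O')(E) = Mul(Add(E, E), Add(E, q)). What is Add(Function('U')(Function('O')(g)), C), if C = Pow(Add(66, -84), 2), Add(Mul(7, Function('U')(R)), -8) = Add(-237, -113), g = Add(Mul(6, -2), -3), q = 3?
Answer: Rational(1926, 7) ≈ 275.14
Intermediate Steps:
g = -15 (g = Add(-12, -3) = -15)
Function('O')(E) = Mul(2, E, Add(3, E)) (Function('O')(E) = Mul(Add(E, E), Add(E, 3)) = Mul(Mul(2, E), Add(3, E)) = Mul(2, E, Add(3, E)))
Function('U')(R) = Rational(-342, 7) (Function('U')(R) = Add(Rational(8, 7), Mul(Rational(1, 7), Add(-237, -113))) = Add(Rational(8, 7), Mul(Rational(1, 7), -350)) = Add(Rational(8, 7), -50) = Rational(-342, 7))
C = 324 (C = Pow(-18, 2) = 324)
Add(Function('U')(Function('O')(g)), C) = Add(Rational(-342, 7), 324) = Rational(1926, 7)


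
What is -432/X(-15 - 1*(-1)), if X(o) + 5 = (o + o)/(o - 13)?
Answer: 11664/107 ≈ 109.01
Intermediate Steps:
X(o) = -5 + 2*o/(-13 + o) (X(o) = -5 + (o + o)/(o - 13) = -5 + (2*o)/(-13 + o) = -5 + 2*o/(-13 + o))
-432/X(-15 - 1*(-1)) = -432*(-13 + (-15 - 1*(-1)))/(65 - 3*(-15 - 1*(-1))) = -432*(-13 + (-15 + 1))/(65 - 3*(-15 + 1)) = -432*(-13 - 14)/(65 - 3*(-14)) = -432*(-27/(65 + 42)) = -432/((-1/27*107)) = -432/(-107/27) = -432*(-27/107) = 11664/107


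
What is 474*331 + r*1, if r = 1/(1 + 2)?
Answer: 470683/3 ≈ 1.5689e+5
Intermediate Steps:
r = ⅓ (r = 1/3 = ⅓ ≈ 0.33333)
474*331 + r*1 = 474*331 + (⅓)*1 = 156894 + ⅓ = 470683/3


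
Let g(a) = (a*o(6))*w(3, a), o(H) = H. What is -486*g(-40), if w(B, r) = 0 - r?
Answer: 4665600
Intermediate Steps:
w(B, r) = -r
g(a) = -6*a² (g(a) = (a*6)*(-a) = (6*a)*(-a) = -6*a²)
-486*g(-40) = -(-2916)*(-40)² = -(-2916)*1600 = -486*(-9600) = 4665600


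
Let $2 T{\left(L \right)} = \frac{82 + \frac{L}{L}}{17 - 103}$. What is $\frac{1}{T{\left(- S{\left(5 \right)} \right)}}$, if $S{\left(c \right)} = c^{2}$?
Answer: $- \frac{172}{83} \approx -2.0723$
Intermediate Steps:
$T{\left(L \right)} = - \frac{83}{172}$ ($T{\left(L \right)} = \frac{\left(82 + \frac{L}{L}\right) \frac{1}{17 - 103}}{2} = \frac{\left(82 + 1\right) \frac{1}{-86}}{2} = \frac{83 \left(- \frac{1}{86}\right)}{2} = \frac{1}{2} \left(- \frac{83}{86}\right) = - \frac{83}{172}$)
$\frac{1}{T{\left(- S{\left(5 \right)} \right)}} = \frac{1}{- \frac{83}{172}} = - \frac{172}{83}$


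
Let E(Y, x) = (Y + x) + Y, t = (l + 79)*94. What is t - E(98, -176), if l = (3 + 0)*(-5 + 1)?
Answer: 6278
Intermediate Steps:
l = -12 (l = 3*(-4) = -12)
t = 6298 (t = (-12 + 79)*94 = 67*94 = 6298)
E(Y, x) = x + 2*Y
t - E(98, -176) = 6298 - (-176 + 2*98) = 6298 - (-176 + 196) = 6298 - 1*20 = 6298 - 20 = 6278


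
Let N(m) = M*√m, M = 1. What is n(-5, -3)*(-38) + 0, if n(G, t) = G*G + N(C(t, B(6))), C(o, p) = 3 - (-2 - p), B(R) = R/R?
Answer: -950 - 38*√6 ≈ -1043.1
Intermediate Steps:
B(R) = 1
C(o, p) = 5 + p (C(o, p) = 3 + (2 + p) = 5 + p)
N(m) = √m (N(m) = 1*√m = √m)
n(G, t) = √6 + G² (n(G, t) = G*G + √(5 + 1) = G² + √6 = √6 + G²)
n(-5, -3)*(-38) + 0 = (√6 + (-5)²)*(-38) + 0 = (√6 + 25)*(-38) + 0 = (25 + √6)*(-38) + 0 = (-950 - 38*√6) + 0 = -950 - 38*√6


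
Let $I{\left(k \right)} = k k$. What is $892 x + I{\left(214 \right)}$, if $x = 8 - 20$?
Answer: $35092$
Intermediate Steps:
$I{\left(k \right)} = k^{2}$
$x = -12$ ($x = 8 - 20 = -12$)
$892 x + I{\left(214 \right)} = 892 \left(-12\right) + 214^{2} = -10704 + 45796 = 35092$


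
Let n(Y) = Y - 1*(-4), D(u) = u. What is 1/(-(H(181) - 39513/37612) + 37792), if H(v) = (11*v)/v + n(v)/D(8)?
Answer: 75224/2840377415 ≈ 2.6484e-5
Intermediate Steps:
n(Y) = 4 + Y (n(Y) = Y + 4 = 4 + Y)
H(v) = 23/2 + v/8 (H(v) = (11*v)/v + (4 + v)/8 = 11 + (4 + v)*(⅛) = 11 + (½ + v/8) = 23/2 + v/8)
1/(-(H(181) - 39513/37612) + 37792) = 1/(-((23/2 + (⅛)*181) - 39513/37612) + 37792) = 1/(-((23/2 + 181/8) - 39513*1/37612) + 37792) = 1/(-(273/8 - 39513/37612) + 37792) = 1/(-1*2487993/75224 + 37792) = 1/(-2487993/75224 + 37792) = 1/(2840377415/75224) = 75224/2840377415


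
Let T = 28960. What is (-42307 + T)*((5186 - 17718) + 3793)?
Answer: 116639433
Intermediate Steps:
(-42307 + T)*((5186 - 17718) + 3793) = (-42307 + 28960)*((5186 - 17718) + 3793) = -13347*(-12532 + 3793) = -13347*(-8739) = 116639433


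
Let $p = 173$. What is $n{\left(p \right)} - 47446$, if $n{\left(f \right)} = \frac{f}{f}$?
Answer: $-47445$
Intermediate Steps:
$n{\left(f \right)} = 1$
$n{\left(p \right)} - 47446 = 1 - 47446 = -47445$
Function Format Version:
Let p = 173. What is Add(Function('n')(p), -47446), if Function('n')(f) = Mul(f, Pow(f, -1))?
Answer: -47445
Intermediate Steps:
Function('n')(f) = 1
Add(Function('n')(p), -47446) = Add(1, -47446) = -47445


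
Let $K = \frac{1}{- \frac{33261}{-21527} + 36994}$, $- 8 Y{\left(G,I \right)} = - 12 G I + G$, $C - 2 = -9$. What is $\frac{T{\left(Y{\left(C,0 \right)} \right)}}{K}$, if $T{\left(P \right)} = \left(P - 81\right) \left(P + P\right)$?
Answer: $- \frac{3573460705213}{688864} \approx -5.1875 \cdot 10^{6}$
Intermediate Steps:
$C = -7$ ($C = 2 - 9 = -7$)
$Y{\left(G,I \right)} = - \frac{G}{8} + \frac{3 G I}{2}$ ($Y{\left(G,I \right)} = - \frac{- 12 G I + G}{8} = - \frac{G - 12 G I}{8} = - \frac{G}{8} + \frac{3 G I}{2}$)
$T{\left(P \right)} = 2 P \left(-81 + P\right)$ ($T{\left(P \right)} = \left(-81 + P\right) 2 P = 2 P \left(-81 + P\right)$)
$K = \frac{21527}{796403099}$ ($K = \frac{1}{\left(-33261\right) \left(- \frac{1}{21527}\right) + 36994} = \frac{1}{\frac{33261}{21527} + 36994} = \frac{1}{\frac{796403099}{21527}} = \frac{21527}{796403099} \approx 2.703 \cdot 10^{-5}$)
$\frac{T{\left(Y{\left(C,0 \right)} \right)}}{K} = \frac{2 \cdot \frac{1}{8} \left(-7\right) \left(-1 + 12 \cdot 0\right) \left(-81 + \frac{1}{8} \left(-7\right) \left(-1 + 12 \cdot 0\right)\right)}{\frac{21527}{796403099}} = 2 \cdot \frac{1}{8} \left(-7\right) \left(-1 + 0\right) \left(-81 + \frac{1}{8} \left(-7\right) \left(-1 + 0\right)\right) \frac{796403099}{21527} = 2 \cdot \frac{1}{8} \left(-7\right) \left(-1\right) \left(-81 + \frac{1}{8} \left(-7\right) \left(-1\right)\right) \frac{796403099}{21527} = 2 \cdot \frac{7}{8} \left(-81 + \frac{7}{8}\right) \frac{796403099}{21527} = 2 \cdot \frac{7}{8} \left(- \frac{641}{8}\right) \frac{796403099}{21527} = \left(- \frac{4487}{32}\right) \frac{796403099}{21527} = - \frac{3573460705213}{688864}$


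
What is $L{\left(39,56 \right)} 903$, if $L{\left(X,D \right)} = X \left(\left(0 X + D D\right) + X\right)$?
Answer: $111813975$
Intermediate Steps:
$L{\left(X,D \right)} = X \left(X + D^{2}\right)$ ($L{\left(X,D \right)} = X \left(\left(0 + D^{2}\right) + X\right) = X \left(D^{2} + X\right) = X \left(X + D^{2}\right)$)
$L{\left(39,56 \right)} 903 = 39 \left(39 + 56^{2}\right) 903 = 39 \left(39 + 3136\right) 903 = 39 \cdot 3175 \cdot 903 = 123825 \cdot 903 = 111813975$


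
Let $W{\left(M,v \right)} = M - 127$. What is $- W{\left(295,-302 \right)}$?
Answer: $-168$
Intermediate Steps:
$W{\left(M,v \right)} = -127 + M$
$- W{\left(295,-302 \right)} = - (-127 + 295) = \left(-1\right) 168 = -168$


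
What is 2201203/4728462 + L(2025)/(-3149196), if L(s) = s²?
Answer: -2076271634327/2481808936092 ≈ -0.83660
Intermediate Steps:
2201203/4728462 + L(2025)/(-3149196) = 2201203/4728462 + 2025²/(-3149196) = 2201203*(1/4728462) + 4100625*(-1/3149196) = 2201203/4728462 - 1366875/1049732 = -2076271634327/2481808936092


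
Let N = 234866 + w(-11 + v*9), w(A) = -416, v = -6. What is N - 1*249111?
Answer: -14661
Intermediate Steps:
N = 234450 (N = 234866 - 416 = 234450)
N - 1*249111 = 234450 - 1*249111 = 234450 - 249111 = -14661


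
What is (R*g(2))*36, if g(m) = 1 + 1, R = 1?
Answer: 72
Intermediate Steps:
g(m) = 2
(R*g(2))*36 = (1*2)*36 = 2*36 = 72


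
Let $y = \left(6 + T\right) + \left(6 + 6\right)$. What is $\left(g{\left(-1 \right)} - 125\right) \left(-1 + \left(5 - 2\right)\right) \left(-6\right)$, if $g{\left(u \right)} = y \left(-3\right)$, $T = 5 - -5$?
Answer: $2508$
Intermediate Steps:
$T = 10$ ($T = 5 + 5 = 10$)
$y = 28$ ($y = \left(6 + 10\right) + \left(6 + 6\right) = 16 + 12 = 28$)
$g{\left(u \right)} = -84$ ($g{\left(u \right)} = 28 \left(-3\right) = -84$)
$\left(g{\left(-1 \right)} - 125\right) \left(-1 + \left(5 - 2\right)\right) \left(-6\right) = \left(-84 - 125\right) \left(-1 + \left(5 - 2\right)\right) \left(-6\right) = - 209 \left(-1 + 3\right) \left(-6\right) = - 209 \cdot 2 \left(-6\right) = \left(-209\right) \left(-12\right) = 2508$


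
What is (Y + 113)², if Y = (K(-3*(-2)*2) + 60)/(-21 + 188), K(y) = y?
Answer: 358837249/27889 ≈ 12867.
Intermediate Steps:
Y = 72/167 (Y = (-3*(-2)*2 + 60)/(-21 + 188) = (6*2 + 60)/167 = (12 + 60)*(1/167) = 72*(1/167) = 72/167 ≈ 0.43114)
(Y + 113)² = (72/167 + 113)² = (18943/167)² = 358837249/27889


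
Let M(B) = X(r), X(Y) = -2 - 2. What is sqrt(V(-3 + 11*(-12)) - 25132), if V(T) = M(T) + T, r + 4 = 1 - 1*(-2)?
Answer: I*sqrt(25271) ≈ 158.97*I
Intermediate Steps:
r = -1 (r = -4 + (1 - 1*(-2)) = -4 + (1 + 2) = -4 + 3 = -1)
X(Y) = -4
M(B) = -4
V(T) = -4 + T
sqrt(V(-3 + 11*(-12)) - 25132) = sqrt((-4 + (-3 + 11*(-12))) - 25132) = sqrt((-4 + (-3 - 132)) - 25132) = sqrt((-4 - 135) - 25132) = sqrt(-139 - 25132) = sqrt(-25271) = I*sqrt(25271)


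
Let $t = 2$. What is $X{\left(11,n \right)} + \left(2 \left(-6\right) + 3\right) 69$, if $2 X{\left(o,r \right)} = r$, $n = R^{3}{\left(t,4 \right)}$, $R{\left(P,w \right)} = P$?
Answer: $-617$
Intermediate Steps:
$n = 8$ ($n = 2^{3} = 8$)
$X{\left(o,r \right)} = \frac{r}{2}$
$X{\left(11,n \right)} + \left(2 \left(-6\right) + 3\right) 69 = \frac{1}{2} \cdot 8 + \left(2 \left(-6\right) + 3\right) 69 = 4 + \left(-12 + 3\right) 69 = 4 - 621 = -617$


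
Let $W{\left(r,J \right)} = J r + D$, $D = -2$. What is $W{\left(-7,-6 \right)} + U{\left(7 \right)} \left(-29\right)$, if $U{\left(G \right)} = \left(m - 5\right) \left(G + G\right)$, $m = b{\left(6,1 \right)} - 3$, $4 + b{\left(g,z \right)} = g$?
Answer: $2476$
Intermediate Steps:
$b{\left(g,z \right)} = -4 + g$
$W{\left(r,J \right)} = -2 + J r$ ($W{\left(r,J \right)} = J r - 2 = -2 + J r$)
$m = -1$ ($m = \left(-4 + 6\right) - 3 = 2 - 3 = -1$)
$U{\left(G \right)} = - 12 G$ ($U{\left(G \right)} = \left(-1 - 5\right) \left(G + G\right) = - 6 \cdot 2 G = - 12 G$)
$W{\left(-7,-6 \right)} + U{\left(7 \right)} \left(-29\right) = \left(-2 - -42\right) + \left(-12\right) 7 \left(-29\right) = \left(-2 + 42\right) - -2436 = 40 + 2436 = 2476$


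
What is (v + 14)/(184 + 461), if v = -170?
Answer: -52/215 ≈ -0.24186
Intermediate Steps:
(v + 14)/(184 + 461) = (-170 + 14)/(184 + 461) = -156/645 = -156*1/645 = -52/215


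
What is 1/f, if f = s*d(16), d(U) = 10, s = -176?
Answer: -1/1760 ≈ -0.00056818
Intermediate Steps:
f = -1760 (f = -176*10 = -1760)
1/f = 1/(-1760) = -1/1760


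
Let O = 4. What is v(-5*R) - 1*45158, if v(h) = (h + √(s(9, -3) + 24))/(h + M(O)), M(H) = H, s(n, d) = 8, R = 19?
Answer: -4109283/91 - 4*√2/91 ≈ -45157.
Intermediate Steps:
v(h) = (h + 4*√2)/(4 + h) (v(h) = (h + √(8 + 24))/(h + 4) = (h + √32)/(4 + h) = (h + 4*√2)/(4 + h))
v(-5*R) - 1*45158 = (-5*19 + 4*√2)/(4 - 5*19) - 1*45158 = (-95 + 4*√2)/(4 - 95) - 45158 = (-95 + 4*√2)/(-91) - 45158 = -(-95 + 4*√2)/91 - 45158 = (95/91 - 4*√2/91) - 45158 = -4109283/91 - 4*√2/91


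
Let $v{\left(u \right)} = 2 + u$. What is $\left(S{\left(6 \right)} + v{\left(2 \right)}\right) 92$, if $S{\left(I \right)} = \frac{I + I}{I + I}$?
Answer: $460$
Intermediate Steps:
$S{\left(I \right)} = 1$ ($S{\left(I \right)} = \frac{2 I}{2 I} = 2 I \frac{1}{2 I} = 1$)
$\left(S{\left(6 \right)} + v{\left(2 \right)}\right) 92 = \left(1 + \left(2 + 2\right)\right) 92 = \left(1 + 4\right) 92 = 5 \cdot 92 = 460$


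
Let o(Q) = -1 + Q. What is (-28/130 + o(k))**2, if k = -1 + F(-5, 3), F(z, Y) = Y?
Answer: 2601/4225 ≈ 0.61562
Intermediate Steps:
k = 2 (k = -1 + 3 = 2)
(-28/130 + o(k))**2 = (-28/130 + (-1 + 2))**2 = (-28*1/130 + 1)**2 = (-14/65 + 1)**2 = (51/65)**2 = 2601/4225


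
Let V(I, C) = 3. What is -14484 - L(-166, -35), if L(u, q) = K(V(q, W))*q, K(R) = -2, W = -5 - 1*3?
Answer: -14554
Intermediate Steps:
W = -8 (W = -5 - 3 = -8)
L(u, q) = -2*q
-14484 - L(-166, -35) = -14484 - (-2)*(-35) = -14484 - 1*70 = -14484 - 70 = -14554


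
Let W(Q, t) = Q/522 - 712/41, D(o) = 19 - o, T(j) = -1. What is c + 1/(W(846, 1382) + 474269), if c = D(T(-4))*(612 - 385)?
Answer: 2560047525989/563887120 ≈ 4540.0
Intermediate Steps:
W(Q, t) = -712/41 + Q/522 (W(Q, t) = Q*(1/522) - 712*1/41 = Q/522 - 712/41 = -712/41 + Q/522)
c = 4540 (c = (19 - 1*(-1))*(612 - 385) = (19 + 1)*227 = 20*227 = 4540)
c + 1/(W(846, 1382) + 474269) = 4540 + 1/((-712/41 + (1/522)*846) + 474269) = 4540 + 1/((-712/41 + 47/29) + 474269) = 4540 + 1/(-18721/1189 + 474269) = 4540 + 1/(563887120/1189) = 4540 + 1189/563887120 = 2560047525989/563887120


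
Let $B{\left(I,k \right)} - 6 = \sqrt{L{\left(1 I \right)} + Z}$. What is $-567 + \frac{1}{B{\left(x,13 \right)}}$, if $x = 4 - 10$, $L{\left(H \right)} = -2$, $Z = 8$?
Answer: $- \frac{2834}{5} - \frac{\sqrt{6}}{30} \approx -566.88$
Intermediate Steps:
$x = -6$ ($x = 4 - 10 = -6$)
$B{\left(I,k \right)} = 6 + \sqrt{6}$ ($B{\left(I,k \right)} = 6 + \sqrt{-2 + 8} = 6 + \sqrt{6}$)
$-567 + \frac{1}{B{\left(x,13 \right)}} = -567 + \frac{1}{6 + \sqrt{6}}$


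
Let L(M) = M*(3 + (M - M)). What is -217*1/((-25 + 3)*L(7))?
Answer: 31/66 ≈ 0.46970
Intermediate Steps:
L(M) = 3*M (L(M) = M*(3 + 0) = M*3 = 3*M)
-217*1/((-25 + 3)*L(7)) = -217*1/(21*(-25 + 3)) = -217/((-22*21)) = -217/(-462) = -217*(-1/462) = 31/66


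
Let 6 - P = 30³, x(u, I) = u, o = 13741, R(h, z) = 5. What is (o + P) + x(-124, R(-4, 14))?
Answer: -13377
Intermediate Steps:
P = -26994 (P = 6 - 1*30³ = 6 - 1*27000 = 6 - 27000 = -26994)
(o + P) + x(-124, R(-4, 14)) = (13741 - 26994) - 124 = -13253 - 124 = -13377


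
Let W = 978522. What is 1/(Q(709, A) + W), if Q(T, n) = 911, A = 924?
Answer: 1/979433 ≈ 1.0210e-6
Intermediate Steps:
1/(Q(709, A) + W) = 1/(911 + 978522) = 1/979433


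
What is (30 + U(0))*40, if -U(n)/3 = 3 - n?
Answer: 840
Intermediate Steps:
U(n) = -9 + 3*n (U(n) = -3*(3 - n) = -9 + 3*n)
(30 + U(0))*40 = (30 + (-9 + 3*0))*40 = (30 + (-9 + 0))*40 = (30 - 9)*40 = 21*40 = 840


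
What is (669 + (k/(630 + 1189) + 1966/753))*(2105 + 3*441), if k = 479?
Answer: 3154688384672/1369707 ≈ 2.3032e+6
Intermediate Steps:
(669 + (k/(630 + 1189) + 1966/753))*(2105 + 3*441) = (669 + (479/(630 + 1189) + 1966/753))*(2105 + 3*441) = (669 + (479/1819 + 1966*(1/753)))*(2105 + 1323) = (669 + (479*(1/1819) + 1966/753))*3428 = (669 + (479/1819 + 1966/753))*3428 = (669 + 3936841/1369707)*3428 = (920270824/1369707)*3428 = 3154688384672/1369707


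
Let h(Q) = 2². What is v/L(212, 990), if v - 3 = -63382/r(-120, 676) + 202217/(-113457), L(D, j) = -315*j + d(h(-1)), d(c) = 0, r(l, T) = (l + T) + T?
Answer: 319132993/1981367665200 ≈ 0.00016107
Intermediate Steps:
r(l, T) = l + 2*T (r(l, T) = (T + l) + T = l + 2*T)
h(Q) = 4
L(D, j) = -315*j (L(D, j) = -315*j + 0 = -315*j)
v = -319132993/6353592 (v = 3 + (-63382/(-120 + 2*676) + 202217/(-113457)) = 3 + (-63382/(-120 + 1352) + 202217*(-1/113457)) = 3 + (-63382/1232 - 202217/113457) = 3 + (-63382*1/1232 - 202217/113457) = 3 + (-2881/56 - 202217/113457) = 3 - 338193769/6353592 = -319132993/6353592 ≈ -50.229)
v/L(212, 990) = -319132993/(6353592*((-315*990))) = -319132993/6353592/(-311850) = -319132993/6353592*(-1/311850) = 319132993/1981367665200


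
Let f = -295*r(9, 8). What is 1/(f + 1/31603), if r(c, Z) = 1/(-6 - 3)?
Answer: 284427/9322894 ≈ 0.030508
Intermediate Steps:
r(c, Z) = -1/9 (r(c, Z) = 1/(-9) = -1/9)
f = 295/9 (f = -295*(-1/9) = 295/9 ≈ 32.778)
1/(f + 1/31603) = 1/(295/9 + 1/31603) = 1/(9322894/284427) = 284427/9322894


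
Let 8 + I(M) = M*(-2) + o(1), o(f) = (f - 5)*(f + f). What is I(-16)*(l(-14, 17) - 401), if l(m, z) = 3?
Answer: -6368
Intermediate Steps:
o(f) = 2*f*(-5 + f) (o(f) = (-5 + f)*(2*f) = 2*f*(-5 + f))
I(M) = -16 - 2*M (I(M) = -8 + (M*(-2) + 2*1*(-5 + 1)) = -8 + (-2*M + 2*1*(-4)) = -8 + (-2*M - 8) = -8 + (-8 - 2*M) = -16 - 2*M)
I(-16)*(l(-14, 17) - 401) = (-16 - 2*(-16))*(3 - 401) = (-16 + 32)*(-398) = 16*(-398) = -6368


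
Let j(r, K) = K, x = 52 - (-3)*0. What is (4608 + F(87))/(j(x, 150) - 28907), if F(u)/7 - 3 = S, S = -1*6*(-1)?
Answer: -4671/28757 ≈ -0.16243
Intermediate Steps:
x = 52 (x = 52 - 1*0 = 52 + 0 = 52)
S = 6 (S = -6*(-1) = 6)
F(u) = 63 (F(u) = 21 + 7*6 = 21 + 42 = 63)
(4608 + F(87))/(j(x, 150) - 28907) = (4608 + 63)/(150 - 28907) = 4671/(-28757) = 4671*(-1/28757) = -4671/28757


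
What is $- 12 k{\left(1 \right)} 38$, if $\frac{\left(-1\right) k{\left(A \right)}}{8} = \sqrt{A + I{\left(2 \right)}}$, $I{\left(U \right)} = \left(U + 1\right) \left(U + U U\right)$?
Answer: $3648 \sqrt{19} \approx 15901.0$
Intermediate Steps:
$I{\left(U \right)} = \left(1 + U\right) \left(U + U^{2}\right)$
$k{\left(A \right)} = - 8 \sqrt{18 + A}$ ($k{\left(A \right)} = - 8 \sqrt{A + 2 \left(1 + 2^{2} + 2 \cdot 2\right)} = - 8 \sqrt{A + 2 \left(1 + 4 + 4\right)} = - 8 \sqrt{A + 2 \cdot 9} = - 8 \sqrt{A + 18} = - 8 \sqrt{18 + A}$)
$- 12 k{\left(1 \right)} 38 = - 12 \left(- 8 \sqrt{18 + 1}\right) 38 = - 12 \left(- 8 \sqrt{19}\right) 38 = 96 \sqrt{19} \cdot 38 = 3648 \sqrt{19}$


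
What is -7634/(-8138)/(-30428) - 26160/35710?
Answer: -323904598219/442130980772 ≈ -0.73260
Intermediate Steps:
-7634/(-8138)/(-30428) - 26160/35710 = -7634*(-1/8138)*(-1/30428) - 26160*1/35710 = (3817/4069)*(-1/30428) - 2616/3571 = -3817/123811532 - 2616/3571 = -323904598219/442130980772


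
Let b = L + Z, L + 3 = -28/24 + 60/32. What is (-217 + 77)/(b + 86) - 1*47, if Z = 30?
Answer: -131623/2729 ≈ -48.231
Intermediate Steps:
L = -55/24 (L = -3 + (-28/24 + 60/32) = -3 + (-28*1/24 + 60*(1/32)) = -3 + (-7/6 + 15/8) = -3 + 17/24 = -55/24 ≈ -2.2917)
b = 665/24 (b = -55/24 + 30 = 665/24 ≈ 27.708)
(-217 + 77)/(b + 86) - 1*47 = (-217 + 77)/(665/24 + 86) - 1*47 = -140/2729/24 - 47 = -140*24/2729 - 47 = -3360/2729 - 47 = -131623/2729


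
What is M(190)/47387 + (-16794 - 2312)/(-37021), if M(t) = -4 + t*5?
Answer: 940397888/1754314127 ≈ 0.53605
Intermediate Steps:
M(t) = -4 + 5*t
M(190)/47387 + (-16794 - 2312)/(-37021) = (-4 + 5*190)/47387 + (-16794 - 2312)/(-37021) = (-4 + 950)*(1/47387) - 19106*(-1/37021) = 946*(1/47387) + 19106/37021 = 946/47387 + 19106/37021 = 940397888/1754314127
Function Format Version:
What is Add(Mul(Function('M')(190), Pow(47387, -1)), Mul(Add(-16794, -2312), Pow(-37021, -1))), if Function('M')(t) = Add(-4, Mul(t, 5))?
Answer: Rational(940397888, 1754314127) ≈ 0.53605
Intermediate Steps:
Function('M')(t) = Add(-4, Mul(5, t))
Add(Mul(Function('M')(190), Pow(47387, -1)), Mul(Add(-16794, -2312), Pow(-37021, -1))) = Add(Mul(Add(-4, Mul(5, 190)), Pow(47387, -1)), Mul(Add(-16794, -2312), Pow(-37021, -1))) = Add(Mul(Add(-4, 950), Rational(1, 47387)), Mul(-19106, Rational(-1, 37021))) = Add(Mul(946, Rational(1, 47387)), Rational(19106, 37021)) = Add(Rational(946, 47387), Rational(19106, 37021)) = Rational(940397888, 1754314127)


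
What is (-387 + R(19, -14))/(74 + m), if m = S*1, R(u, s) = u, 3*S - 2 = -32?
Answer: -23/4 ≈ -5.7500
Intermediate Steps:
S = -10 (S = 2/3 + (1/3)*(-32) = 2/3 - 32/3 = -10)
m = -10 (m = -10*1 = -10)
(-387 + R(19, -14))/(74 + m) = (-387 + 19)/(74 - 10) = -368/64 = -368*1/64 = -23/4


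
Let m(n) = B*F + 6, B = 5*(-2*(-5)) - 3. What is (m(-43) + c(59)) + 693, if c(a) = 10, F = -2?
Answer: 615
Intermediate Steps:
B = 47 (B = 5*10 - 3 = 50 - 3 = 47)
m(n) = -88 (m(n) = 47*(-2) + 6 = -94 + 6 = -88)
(m(-43) + c(59)) + 693 = (-88 + 10) + 693 = -78 + 693 = 615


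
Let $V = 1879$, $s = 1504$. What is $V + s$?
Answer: $3383$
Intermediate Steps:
$V + s = 1879 + 1504 = 3383$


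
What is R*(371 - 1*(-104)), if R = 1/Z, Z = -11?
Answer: -475/11 ≈ -43.182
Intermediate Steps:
R = -1/11 (R = 1/(-11) = -1/11 ≈ -0.090909)
R*(371 - 1*(-104)) = -(371 - 1*(-104))/11 = -(371 + 104)/11 = -1/11*475 = -475/11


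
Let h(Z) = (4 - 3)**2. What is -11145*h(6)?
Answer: -11145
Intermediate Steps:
h(Z) = 1 (h(Z) = 1**2 = 1)
-11145*h(6) = -11145*1 = -11145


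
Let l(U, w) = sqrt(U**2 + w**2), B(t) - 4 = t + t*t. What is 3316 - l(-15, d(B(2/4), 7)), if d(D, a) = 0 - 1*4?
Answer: 3316 - sqrt(241) ≈ 3300.5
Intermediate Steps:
B(t) = 4 + t + t**2 (B(t) = 4 + (t + t*t) = 4 + (t + t**2) = 4 + t + t**2)
d(D, a) = -4 (d(D, a) = 0 - 4 = -4)
3316 - l(-15, d(B(2/4), 7)) = 3316 - sqrt((-15)**2 + (-4)**2) = 3316 - sqrt(225 + 16) = 3316 - sqrt(241)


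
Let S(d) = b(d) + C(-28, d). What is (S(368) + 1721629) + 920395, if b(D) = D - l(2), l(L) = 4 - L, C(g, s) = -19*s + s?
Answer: 2635766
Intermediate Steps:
C(g, s) = -18*s
b(D) = -2 + D (b(D) = D - (4 - 1*2) = D - (4 - 2) = D - 1*2 = D - 2 = -2 + D)
S(d) = -2 - 17*d (S(d) = (-2 + d) - 18*d = -2 - 17*d)
(S(368) + 1721629) + 920395 = ((-2 - 17*368) + 1721629) + 920395 = ((-2 - 6256) + 1721629) + 920395 = (-6258 + 1721629) + 920395 = 1715371 + 920395 = 2635766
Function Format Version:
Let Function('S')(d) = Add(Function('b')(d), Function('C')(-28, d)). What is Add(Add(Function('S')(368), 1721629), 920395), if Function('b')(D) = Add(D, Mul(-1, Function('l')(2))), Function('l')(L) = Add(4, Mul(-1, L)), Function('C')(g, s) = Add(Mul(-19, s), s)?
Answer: 2635766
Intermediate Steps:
Function('C')(g, s) = Mul(-18, s)
Function('b')(D) = Add(-2, D) (Function('b')(D) = Add(D, Mul(-1, Add(4, Mul(-1, 2)))) = Add(D, Mul(-1, Add(4, -2))) = Add(D, Mul(-1, 2)) = Add(D, -2) = Add(-2, D))
Function('S')(d) = Add(-2, Mul(-17, d)) (Function('S')(d) = Add(Add(-2, d), Mul(-18, d)) = Add(-2, Mul(-17, d)))
Add(Add(Function('S')(368), 1721629), 920395) = Add(Add(Add(-2, Mul(-17, 368)), 1721629), 920395) = Add(Add(Add(-2, -6256), 1721629), 920395) = Add(Add(-6258, 1721629), 920395) = Add(1715371, 920395) = 2635766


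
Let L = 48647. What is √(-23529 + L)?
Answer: √25118 ≈ 158.49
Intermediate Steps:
√(-23529 + L) = √(-23529 + 48647) = √25118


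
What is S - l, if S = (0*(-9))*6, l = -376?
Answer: 376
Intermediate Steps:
S = 0 (S = 0*6 = 0)
S - l = 0 - 1*(-376) = 0 + 376 = 376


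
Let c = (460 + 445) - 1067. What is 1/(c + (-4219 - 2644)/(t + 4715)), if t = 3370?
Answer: -8085/1316633 ≈ -0.0061407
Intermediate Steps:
c = -162 (c = 905 - 1067 = -162)
1/(c + (-4219 - 2644)/(t + 4715)) = 1/(-162 + (-4219 - 2644)/(3370 + 4715)) = 1/(-162 - 6863/8085) = 1/(-1316633/8085) = -8085/1316633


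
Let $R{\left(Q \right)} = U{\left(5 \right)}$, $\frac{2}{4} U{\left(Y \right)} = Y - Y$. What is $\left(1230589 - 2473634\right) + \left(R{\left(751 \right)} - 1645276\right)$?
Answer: $-2888321$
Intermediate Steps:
$U{\left(Y \right)} = 0$ ($U{\left(Y \right)} = 2 \left(Y - Y\right) = 2 \cdot 0 = 0$)
$R{\left(Q \right)} = 0$
$\left(1230589 - 2473634\right) + \left(R{\left(751 \right)} - 1645276\right) = \left(1230589 - 2473634\right) + \left(0 - 1645276\right) = -1243045 + \left(0 - 1645276\right) = -1243045 - 1645276 = -2888321$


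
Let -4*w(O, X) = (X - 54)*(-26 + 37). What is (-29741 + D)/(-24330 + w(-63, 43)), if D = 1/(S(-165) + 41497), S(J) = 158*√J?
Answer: 205346147722528/167777144586731 + 632*I*√165/167777144586731 ≈ 1.2239 + 4.8387e-11*I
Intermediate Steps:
w(O, X) = 297/2 - 11*X/4 (w(O, X) = -(X - 54)*(-26 + 37)/4 = -(-54 + X)*11/4 = -(-594 + 11*X)/4 = 297/2 - 11*X/4)
D = 1/(41497 + 158*I*√165) (D = 1/(158*√(-165) + 41497) = 1/(158*(I*√165) + 41497) = 1/(158*I*√165 + 41497) = 1/(41497 + 158*I*√165) ≈ 2.4041e-5 - 1.1758e-6*I)
(-29741 + D)/(-24330 + w(-63, 43)) = (-29741 + (41497/1726120069 - 158*I*√165/1726120069))/(-24330 + (297/2 - 11/4*43)) = (-51336536930632/1726120069 - 158*I*√165/1726120069)/(-24330 + (297/2 - 473/4)) = (-51336536930632/1726120069 - 158*I*√165/1726120069)/(-24330 + 121/4) = (-51336536930632/1726120069 - 158*I*√165/1726120069)/(-97199/4) = (-51336536930632/1726120069 - 158*I*√165/1726120069)*(-4/97199) = 205346147722528/167777144586731 + 632*I*√165/167777144586731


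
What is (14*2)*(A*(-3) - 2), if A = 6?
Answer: -560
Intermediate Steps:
(14*2)*(A*(-3) - 2) = (14*2)*(6*(-3) - 2) = 28*(-18 - 2) = 28*(-20) = -560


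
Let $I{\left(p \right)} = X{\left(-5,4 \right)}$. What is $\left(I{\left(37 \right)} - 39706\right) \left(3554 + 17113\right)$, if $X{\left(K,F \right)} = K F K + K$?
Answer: $-818640537$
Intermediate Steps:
$X{\left(K,F \right)} = K + F K^{2}$ ($X{\left(K,F \right)} = F K K + K = F K^{2} + K = K + F K^{2}$)
$I{\left(p \right)} = 95$ ($I{\left(p \right)} = - 5 \left(1 + 4 \left(-5\right)\right) = - 5 \left(1 - 20\right) = \left(-5\right) \left(-19\right) = 95$)
$\left(I{\left(37 \right)} - 39706\right) \left(3554 + 17113\right) = \left(95 - 39706\right) \left(3554 + 17113\right) = \left(-39611\right) 20667 = -818640537$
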